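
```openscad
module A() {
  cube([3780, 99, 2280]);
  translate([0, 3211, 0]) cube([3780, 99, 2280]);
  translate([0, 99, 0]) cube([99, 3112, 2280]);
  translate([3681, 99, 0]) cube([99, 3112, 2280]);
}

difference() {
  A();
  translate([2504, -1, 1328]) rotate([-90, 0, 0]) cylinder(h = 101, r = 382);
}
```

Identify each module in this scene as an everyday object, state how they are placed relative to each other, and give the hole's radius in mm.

A is a house frame. The house frame has a circular hole through its front wall. The hole's radius is 382 mm.

The subtracted cylinder has r = 382 mm.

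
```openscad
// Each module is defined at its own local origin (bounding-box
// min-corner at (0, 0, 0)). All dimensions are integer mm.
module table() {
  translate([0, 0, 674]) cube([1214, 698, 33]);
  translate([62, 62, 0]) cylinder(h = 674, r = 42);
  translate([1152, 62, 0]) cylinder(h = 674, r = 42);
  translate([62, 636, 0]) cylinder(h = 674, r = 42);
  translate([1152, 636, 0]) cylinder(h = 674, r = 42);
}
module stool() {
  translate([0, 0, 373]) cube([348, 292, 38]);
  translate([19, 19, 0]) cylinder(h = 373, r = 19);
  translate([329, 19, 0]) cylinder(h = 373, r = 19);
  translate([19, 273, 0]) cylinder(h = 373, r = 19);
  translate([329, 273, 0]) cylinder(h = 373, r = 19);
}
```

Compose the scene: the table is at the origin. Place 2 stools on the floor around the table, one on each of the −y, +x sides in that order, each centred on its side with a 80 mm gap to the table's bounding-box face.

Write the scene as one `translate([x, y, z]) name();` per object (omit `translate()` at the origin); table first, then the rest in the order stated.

table();
translate([433, -372, 0]) stool();
translate([1294, 203, 0]) stool();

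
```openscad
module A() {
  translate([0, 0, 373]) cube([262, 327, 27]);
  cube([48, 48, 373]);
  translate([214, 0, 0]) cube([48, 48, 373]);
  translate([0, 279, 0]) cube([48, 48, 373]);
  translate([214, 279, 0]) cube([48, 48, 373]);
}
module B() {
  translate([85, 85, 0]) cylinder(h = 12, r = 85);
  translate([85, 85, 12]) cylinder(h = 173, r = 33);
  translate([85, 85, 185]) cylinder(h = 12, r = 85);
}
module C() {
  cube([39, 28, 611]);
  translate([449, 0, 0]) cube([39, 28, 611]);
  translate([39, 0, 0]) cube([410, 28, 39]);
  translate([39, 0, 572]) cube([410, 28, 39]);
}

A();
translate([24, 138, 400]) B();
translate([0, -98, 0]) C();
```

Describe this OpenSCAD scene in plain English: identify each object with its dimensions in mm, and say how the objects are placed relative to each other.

A is a four-legged stool. The seat is 262×327 mm, 27 mm thick, top at z = 400 mm. It stands on four square legs, each 48×48 mm in cross-section, from z = 0 to the seat underside, each flush with a corner of the seat.

B is a spool: two coaxial disc flanges of radius 85 mm and thickness 12 mm, joined by a core cylinder of radius 33 mm and height 173 mm. The lower flange rests on z = 0 and the three cylinders share a vertical axis.

C is a picture frame with a 410×533 mm rectangular opening (x by z) and a uniform 39 mm border on every side. Frame depth is 28 mm along y. It is built from two vertical stiles running the full outside height and two horizontal rails spanning the gap between the stiles.

The spool is on top of the stool. The picture frame is on the floor beside the stool on its −y side.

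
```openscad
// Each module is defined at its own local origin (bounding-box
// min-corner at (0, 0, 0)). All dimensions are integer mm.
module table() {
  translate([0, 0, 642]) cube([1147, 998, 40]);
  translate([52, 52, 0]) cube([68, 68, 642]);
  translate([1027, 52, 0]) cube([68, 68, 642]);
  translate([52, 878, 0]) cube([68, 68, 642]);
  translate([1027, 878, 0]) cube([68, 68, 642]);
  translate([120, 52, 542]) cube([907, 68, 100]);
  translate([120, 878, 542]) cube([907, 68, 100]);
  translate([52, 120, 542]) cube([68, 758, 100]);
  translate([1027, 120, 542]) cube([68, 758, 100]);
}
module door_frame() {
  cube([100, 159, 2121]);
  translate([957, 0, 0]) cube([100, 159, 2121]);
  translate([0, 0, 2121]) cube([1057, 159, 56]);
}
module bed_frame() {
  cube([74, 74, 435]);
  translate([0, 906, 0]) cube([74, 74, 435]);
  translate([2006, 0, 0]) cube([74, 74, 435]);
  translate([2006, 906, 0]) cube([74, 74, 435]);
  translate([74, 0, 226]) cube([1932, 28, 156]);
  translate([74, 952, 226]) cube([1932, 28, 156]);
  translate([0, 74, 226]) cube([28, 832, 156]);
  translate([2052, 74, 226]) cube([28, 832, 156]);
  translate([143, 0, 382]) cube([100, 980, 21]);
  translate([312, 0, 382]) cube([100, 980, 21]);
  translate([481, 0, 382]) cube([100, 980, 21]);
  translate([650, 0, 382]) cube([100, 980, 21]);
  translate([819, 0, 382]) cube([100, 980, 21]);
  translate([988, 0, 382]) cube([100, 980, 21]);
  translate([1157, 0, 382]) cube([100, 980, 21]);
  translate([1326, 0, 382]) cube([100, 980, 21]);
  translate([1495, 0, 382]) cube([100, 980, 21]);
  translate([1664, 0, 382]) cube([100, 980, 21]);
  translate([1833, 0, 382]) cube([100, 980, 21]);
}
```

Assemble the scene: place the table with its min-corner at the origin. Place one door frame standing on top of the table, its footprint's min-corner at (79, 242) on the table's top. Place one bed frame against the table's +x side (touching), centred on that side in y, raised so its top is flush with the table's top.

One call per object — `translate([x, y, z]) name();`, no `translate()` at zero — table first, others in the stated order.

table();
translate([79, 242, 682]) door_frame();
translate([1147, 9, 247]) bed_frame();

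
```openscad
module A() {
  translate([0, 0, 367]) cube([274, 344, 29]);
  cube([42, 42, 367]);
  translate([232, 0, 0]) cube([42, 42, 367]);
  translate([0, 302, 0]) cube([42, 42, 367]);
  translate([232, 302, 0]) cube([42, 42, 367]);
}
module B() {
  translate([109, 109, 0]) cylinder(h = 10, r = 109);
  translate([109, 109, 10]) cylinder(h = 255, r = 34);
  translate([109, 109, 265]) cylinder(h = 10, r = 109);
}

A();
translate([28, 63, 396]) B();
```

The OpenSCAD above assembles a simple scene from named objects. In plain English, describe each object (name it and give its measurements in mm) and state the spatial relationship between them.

A is a four-legged stool. The seat is a 274×344×29 mm slab whose top surface is at z = 396 mm; four square legs, each 42×42 mm in cross-section, run from the floor (z = 0) to the underside of the seat, each flush with a corner of the seat.

B is a spool: two coaxial disc flanges of radius 109 mm and thickness 10 mm, joined by a core cylinder of radius 34 mm and height 255 mm. The lower flange rests on z = 0 and the three cylinders share a vertical axis.

The spool is on top of the stool, centred.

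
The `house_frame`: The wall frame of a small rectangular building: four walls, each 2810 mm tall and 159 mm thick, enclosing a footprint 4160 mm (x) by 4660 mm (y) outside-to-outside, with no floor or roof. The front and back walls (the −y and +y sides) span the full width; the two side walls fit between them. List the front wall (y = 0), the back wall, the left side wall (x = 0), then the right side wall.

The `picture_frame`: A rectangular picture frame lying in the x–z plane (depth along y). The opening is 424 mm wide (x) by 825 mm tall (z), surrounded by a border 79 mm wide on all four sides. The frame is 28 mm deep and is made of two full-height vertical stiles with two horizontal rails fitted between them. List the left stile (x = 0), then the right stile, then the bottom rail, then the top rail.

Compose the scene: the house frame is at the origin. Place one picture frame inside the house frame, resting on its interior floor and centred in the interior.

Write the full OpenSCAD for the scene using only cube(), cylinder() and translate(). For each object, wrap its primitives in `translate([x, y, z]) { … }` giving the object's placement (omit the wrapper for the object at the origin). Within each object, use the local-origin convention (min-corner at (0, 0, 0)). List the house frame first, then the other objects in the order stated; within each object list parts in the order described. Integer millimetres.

cube([4160, 159, 2810]);
translate([0, 4501, 0]) cube([4160, 159, 2810]);
translate([0, 159, 0]) cube([159, 4342, 2810]);
translate([4001, 159, 0]) cube([159, 4342, 2810]);
translate([1789, 2316, 0]) {
  cube([79, 28, 983]);
  translate([503, 0, 0]) cube([79, 28, 983]);
  translate([79, 0, 0]) cube([424, 28, 79]);
  translate([79, 0, 904]) cube([424, 28, 79]);
}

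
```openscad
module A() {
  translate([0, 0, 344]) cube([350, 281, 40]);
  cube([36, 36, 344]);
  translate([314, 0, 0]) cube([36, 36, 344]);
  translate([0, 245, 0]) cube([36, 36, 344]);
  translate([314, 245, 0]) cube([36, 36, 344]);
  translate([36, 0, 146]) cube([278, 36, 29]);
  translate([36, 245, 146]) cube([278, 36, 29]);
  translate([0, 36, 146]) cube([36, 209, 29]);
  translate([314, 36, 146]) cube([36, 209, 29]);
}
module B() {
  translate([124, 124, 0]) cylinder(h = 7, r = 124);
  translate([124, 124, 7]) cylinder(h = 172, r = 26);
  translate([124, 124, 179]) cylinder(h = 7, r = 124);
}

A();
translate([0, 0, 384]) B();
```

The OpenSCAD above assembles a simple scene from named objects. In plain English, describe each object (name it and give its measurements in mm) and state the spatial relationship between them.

A is a four-legged stool. The seat is 350×281 mm, 40 mm thick, top at z = 384 mm. It stands on four square legs, each 36×36 mm in cross-section, from z = 0 to the seat underside, each flush with a corner of the seat. Four stretchers, 36 mm wide and 29 mm tall, connect adjacent legs with their undersides at z = 146 mm, each running between the inner faces of the legs it joins and aligned with the legs' outer faces on the other axis.

B is a spool: two coaxial disc flanges of radius 124 mm and thickness 7 mm, joined by a core cylinder of radius 26 mm and height 172 mm. The lower flange rests on z = 0 and the three cylinders share a vertical axis.

The spool is on top of the stool.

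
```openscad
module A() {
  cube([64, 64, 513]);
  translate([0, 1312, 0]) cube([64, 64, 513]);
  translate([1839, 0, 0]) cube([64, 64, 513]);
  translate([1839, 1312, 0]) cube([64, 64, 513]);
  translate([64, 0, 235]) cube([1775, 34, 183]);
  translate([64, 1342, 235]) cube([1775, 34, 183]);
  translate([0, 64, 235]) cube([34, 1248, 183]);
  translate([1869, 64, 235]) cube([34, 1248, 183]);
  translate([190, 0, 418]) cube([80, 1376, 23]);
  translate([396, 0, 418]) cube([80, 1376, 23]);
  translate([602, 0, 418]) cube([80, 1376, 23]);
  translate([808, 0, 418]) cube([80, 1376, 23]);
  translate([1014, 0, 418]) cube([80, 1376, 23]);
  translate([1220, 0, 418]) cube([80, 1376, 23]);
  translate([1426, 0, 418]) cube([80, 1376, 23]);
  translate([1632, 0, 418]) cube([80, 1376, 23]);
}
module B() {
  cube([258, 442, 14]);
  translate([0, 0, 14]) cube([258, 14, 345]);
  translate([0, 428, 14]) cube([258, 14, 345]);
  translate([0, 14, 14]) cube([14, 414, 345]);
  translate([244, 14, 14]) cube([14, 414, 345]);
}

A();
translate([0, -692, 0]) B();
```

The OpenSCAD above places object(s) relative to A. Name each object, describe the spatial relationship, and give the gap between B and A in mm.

A is a bed frame. B is an open box. The open box is on the floor beside the bed frame on its −y side. The gap between the open box and the bed frame is 250 mm.

The open box's nearest face is 250 mm from the bed frame's −y face.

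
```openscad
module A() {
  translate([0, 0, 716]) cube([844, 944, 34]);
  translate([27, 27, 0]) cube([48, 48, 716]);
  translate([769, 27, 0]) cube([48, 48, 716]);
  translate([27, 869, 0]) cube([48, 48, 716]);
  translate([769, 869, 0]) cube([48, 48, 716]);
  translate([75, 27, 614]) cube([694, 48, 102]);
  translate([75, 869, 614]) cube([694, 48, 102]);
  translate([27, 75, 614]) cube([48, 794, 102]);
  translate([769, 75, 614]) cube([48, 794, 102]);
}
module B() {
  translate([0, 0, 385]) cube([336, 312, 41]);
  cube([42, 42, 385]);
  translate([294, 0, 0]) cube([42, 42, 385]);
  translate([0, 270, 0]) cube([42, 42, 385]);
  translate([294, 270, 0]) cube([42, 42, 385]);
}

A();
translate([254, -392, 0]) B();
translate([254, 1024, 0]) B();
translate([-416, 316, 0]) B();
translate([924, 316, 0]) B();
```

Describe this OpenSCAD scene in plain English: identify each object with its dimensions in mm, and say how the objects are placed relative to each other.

A is a rectangular dining table. The top is 844×944×34 mm with its upper surface at z = 750 mm. It stands on four 48×48 mm square legs, each inset 27 mm from the nearest pair of top edges, running from the floor to the underside of the top. Four apron rails, 48 mm thick and 102 mm tall, run between adjacent legs with their top edges flush with the underside of the top and their outer faces flush with the legs' outer faces.

B is a four-legged stool. The seat is 336×312 mm, 41 mm thick, top at z = 426 mm. It stands on four square legs, each 42×42 mm in cross-section, from z = 0 to the seat underside, each flush with a corner of the seat.

Four stools sit around the table at the −y, +y, −x, +x sides.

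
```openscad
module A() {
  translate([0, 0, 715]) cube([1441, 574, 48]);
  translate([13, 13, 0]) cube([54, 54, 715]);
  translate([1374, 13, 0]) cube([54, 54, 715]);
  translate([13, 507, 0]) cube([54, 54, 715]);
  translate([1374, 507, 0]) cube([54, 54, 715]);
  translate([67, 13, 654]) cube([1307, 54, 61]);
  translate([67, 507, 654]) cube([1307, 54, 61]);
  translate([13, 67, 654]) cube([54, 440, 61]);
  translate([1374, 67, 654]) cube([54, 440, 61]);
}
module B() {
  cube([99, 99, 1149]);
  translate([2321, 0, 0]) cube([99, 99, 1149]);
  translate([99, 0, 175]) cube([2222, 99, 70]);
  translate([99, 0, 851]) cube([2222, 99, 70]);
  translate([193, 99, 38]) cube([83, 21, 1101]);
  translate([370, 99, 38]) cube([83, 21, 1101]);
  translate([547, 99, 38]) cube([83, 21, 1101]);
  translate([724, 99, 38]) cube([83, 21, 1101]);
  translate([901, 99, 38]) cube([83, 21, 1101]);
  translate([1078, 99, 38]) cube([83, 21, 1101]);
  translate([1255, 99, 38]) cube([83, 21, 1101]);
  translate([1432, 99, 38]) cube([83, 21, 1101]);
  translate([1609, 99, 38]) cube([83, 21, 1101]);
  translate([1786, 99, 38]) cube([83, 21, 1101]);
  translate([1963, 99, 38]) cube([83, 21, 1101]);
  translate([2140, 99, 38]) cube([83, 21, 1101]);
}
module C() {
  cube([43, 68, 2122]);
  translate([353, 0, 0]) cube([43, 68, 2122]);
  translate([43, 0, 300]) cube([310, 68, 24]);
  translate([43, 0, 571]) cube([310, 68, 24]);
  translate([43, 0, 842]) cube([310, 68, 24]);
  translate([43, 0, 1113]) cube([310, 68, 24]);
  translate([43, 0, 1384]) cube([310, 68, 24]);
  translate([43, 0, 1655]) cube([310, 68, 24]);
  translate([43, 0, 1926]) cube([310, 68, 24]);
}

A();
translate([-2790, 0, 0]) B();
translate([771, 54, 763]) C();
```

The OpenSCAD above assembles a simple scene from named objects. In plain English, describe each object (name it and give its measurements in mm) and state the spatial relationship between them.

A is a table with a 1441×574 mm rectangular top, 48 mm thick, top surface at z = 763 mm, supported by four 54×54 mm square legs, each inset 13 mm from the nearest pair of top edges, running from the floor. Four apron rails, 54 mm thick and 61 mm tall, run between adjacent legs with their top edges flush with the underside of the top and their outer faces flush with the legs' outer faces.

B is a fence section. Two 99×99 mm posts, 1149 mm tall, stand on the floor with a clear span of 2222 mm between their inner faces. Two horizontal rails of 99×70 mm section span the gap between the posts with their undersides at z = 175 mm and z = 851 mm, flush with the posts' −y face. 12 pickets, each 83 mm wide, 21 mm thick and 1101 mm tall, are fixed to the +y face of the rails with their bottoms at z = 38 mm, evenly spaced across the span with equal gaps (rounded down to the nearest mm) at the −x end and between each pair — any rounding remainder accumulates at the +x end.

C is a straight ladder. Two 43×68 mm vertical rails, 2122 mm tall, stand 396 mm apart (outside-to-outside) with their front faces coplanar on the −y side. 7 rungs, each 68 mm deep and 24 mm tall, span between the inner faces of the rails, front faces flush with the rails. The lowest rung's underside is at z = 300 mm and rungs are spaced 271 mm apart (underside to underside).

The fence section is on the floor beside the table on its −x side. The ladder is on top of the table.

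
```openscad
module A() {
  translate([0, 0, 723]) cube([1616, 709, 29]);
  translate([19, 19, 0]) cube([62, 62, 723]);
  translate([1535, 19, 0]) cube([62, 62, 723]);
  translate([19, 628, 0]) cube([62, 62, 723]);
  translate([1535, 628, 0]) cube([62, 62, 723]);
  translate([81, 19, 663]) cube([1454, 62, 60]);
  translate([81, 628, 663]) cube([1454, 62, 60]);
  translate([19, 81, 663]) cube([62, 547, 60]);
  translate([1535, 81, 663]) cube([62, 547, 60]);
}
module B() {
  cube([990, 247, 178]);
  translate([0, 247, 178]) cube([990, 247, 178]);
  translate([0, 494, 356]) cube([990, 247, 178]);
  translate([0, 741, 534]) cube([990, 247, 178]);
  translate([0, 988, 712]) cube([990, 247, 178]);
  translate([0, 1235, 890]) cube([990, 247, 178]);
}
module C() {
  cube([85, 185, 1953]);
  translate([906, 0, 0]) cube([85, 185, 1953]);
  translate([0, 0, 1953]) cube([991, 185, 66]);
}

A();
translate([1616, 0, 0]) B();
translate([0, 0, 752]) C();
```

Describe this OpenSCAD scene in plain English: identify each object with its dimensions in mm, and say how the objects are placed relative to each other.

A is a rectangular dining table. The top is 1616×709×29 mm with its upper surface at z = 752 mm. It stands on four 62×62 mm square legs, each inset 19 mm from the nearest pair of top edges, running from the floor to the underside of the top. Four apron rails, 62 mm thick and 60 mm tall, run between adjacent legs with their top edges flush with the underside of the top and their outer faces flush with the legs' outer faces.

B is a straight staircase of 6 solid steps. Each step is 990 mm wide (x), 247 mm deep (y, the going) and 178 mm tall (the rise). The first step rests on the floor; each subsequent step sits one going further in +y and one rise higher in +z, directly behind and above the previous step with no overlap.

C is a rectangular door frame: two vertical jambs of 85×185 mm section, 1953 mm tall, with a clear opening 821 mm wide between their inner faces. A header 66 mm tall and 185 mm deep lies on top of the jambs and spans the full outside width.

The staircase is against the table's +x side, with their −y faces flush. The door frame is on top of the table.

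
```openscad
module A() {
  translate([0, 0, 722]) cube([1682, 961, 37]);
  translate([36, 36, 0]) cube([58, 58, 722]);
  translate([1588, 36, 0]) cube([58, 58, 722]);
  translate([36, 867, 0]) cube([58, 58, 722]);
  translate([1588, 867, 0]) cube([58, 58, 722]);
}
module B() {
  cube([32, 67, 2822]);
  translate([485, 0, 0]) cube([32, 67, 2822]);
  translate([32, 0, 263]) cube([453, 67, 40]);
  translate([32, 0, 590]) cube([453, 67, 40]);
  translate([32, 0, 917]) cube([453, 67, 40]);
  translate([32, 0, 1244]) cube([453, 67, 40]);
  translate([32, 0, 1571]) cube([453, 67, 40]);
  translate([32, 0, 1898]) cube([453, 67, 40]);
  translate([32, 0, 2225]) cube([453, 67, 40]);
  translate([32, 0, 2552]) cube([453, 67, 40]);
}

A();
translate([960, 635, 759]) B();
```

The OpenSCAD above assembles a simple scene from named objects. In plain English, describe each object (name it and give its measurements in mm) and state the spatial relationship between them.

A is a rectangular dining table. The top is 1682×961×37 mm with its upper surface at z = 759 mm. It stands on four 58×58 mm square legs, each inset 36 mm from the nearest pair of top edges, running from the floor to the underside of the top.

B is a wooden ladder with two side rails of 32×67 mm section and 2822 mm height, set 517 mm apart overall. Between them run 8 rectangular rungs (67 mm deep, 40 mm thick), front faces flush with the rails' −y face. The bottom of the first rung is 263 mm above the floor and each subsequent rung is 327 mm higher than the one below.

The ladder is on top of the table.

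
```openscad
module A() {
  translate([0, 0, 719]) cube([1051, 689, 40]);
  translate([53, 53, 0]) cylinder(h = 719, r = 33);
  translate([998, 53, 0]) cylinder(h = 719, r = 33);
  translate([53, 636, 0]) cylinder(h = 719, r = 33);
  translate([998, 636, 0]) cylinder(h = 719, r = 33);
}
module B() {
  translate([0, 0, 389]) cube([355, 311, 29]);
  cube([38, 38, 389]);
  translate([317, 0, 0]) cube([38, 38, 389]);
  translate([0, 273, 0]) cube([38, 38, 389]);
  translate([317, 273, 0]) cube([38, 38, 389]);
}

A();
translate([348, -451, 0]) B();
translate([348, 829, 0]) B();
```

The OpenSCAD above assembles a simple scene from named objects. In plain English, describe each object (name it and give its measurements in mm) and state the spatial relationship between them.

A is a table: top 1051 mm (x) × 689 mm (y), 40 mm thick, upper face at z = 759 mm, on four round legs of 66 mm diameter, each leg's bounding box inset 20 mm from the nearest pair of top edges, running from z = 0 to the bottom of the top.

B is a simple wooden stool: a rectangular seat 355 mm (x) by 311 mm (y), 29 mm thick, top face at z = 418 mm, on four square legs, each 38×38 mm in cross-section. The legs rest on z = 0, each flush with a corner of the seat.

Two stools sit around the table at the −y, +y sides.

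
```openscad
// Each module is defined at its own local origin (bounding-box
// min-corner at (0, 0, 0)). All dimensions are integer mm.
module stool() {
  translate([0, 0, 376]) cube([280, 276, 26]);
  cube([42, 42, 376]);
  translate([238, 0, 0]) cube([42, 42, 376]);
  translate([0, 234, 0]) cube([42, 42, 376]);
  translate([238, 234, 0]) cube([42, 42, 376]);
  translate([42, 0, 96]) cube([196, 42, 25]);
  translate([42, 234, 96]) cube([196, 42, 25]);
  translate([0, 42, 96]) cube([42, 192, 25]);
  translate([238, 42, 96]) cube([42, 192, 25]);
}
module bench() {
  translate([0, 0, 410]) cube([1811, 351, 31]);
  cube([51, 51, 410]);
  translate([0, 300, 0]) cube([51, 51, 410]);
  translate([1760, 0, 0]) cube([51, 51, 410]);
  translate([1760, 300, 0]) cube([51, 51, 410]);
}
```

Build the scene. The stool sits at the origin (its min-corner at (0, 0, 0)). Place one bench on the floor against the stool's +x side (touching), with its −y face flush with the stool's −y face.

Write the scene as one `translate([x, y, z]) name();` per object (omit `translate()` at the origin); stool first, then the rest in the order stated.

stool();
translate([280, 0, 0]) bench();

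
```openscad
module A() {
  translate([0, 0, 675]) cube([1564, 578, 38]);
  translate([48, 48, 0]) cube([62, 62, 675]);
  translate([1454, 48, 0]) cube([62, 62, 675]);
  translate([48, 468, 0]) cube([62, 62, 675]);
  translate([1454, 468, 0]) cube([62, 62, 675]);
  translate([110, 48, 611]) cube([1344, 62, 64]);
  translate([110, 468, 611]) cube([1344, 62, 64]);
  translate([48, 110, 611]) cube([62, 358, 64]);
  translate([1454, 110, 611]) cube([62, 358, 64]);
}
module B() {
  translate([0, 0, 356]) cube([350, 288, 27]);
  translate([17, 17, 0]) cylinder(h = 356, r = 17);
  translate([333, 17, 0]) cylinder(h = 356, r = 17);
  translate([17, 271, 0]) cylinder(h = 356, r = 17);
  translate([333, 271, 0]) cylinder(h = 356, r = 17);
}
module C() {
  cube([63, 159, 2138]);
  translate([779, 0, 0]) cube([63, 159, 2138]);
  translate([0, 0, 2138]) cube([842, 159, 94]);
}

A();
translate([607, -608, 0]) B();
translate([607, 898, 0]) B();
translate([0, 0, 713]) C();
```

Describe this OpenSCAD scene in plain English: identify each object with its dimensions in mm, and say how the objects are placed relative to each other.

A is a table: top 1564 mm (x) × 578 mm (y), 38 mm thick, upper face at z = 713 mm, on four 62×62 mm square legs, each inset 48 mm from the nearest pair of top edges, running from z = 0 to the bottom of the top. Four apron rails, 62 mm thick and 64 mm tall, run between adjacent legs with their top edges flush with the underside of the top and their outer faces flush with the legs' outer faces.

B is a four-legged stool. The seat is a 350×288×27 mm slab whose top surface is at z = 383 mm; four round legs, each 34 mm in diameter, run from the floor (z = 0) to the underside of the seat, each leg's axis is inset half a diameter from the nearest pair of seat edges (so the leg's bounding box is flush with the corner).

C is a door frame. The clear opening is 716 mm wide and 2138 mm high. Two 63 mm wide jambs, 159 mm deep, stand either side of the opening from the floor to the top of the opening. A 94 mm thick head sits across the top of both jambs, spanning the full outside width of the frame.

Two stools sit around the table at the −y, +y sides. The door frame is on top of the table.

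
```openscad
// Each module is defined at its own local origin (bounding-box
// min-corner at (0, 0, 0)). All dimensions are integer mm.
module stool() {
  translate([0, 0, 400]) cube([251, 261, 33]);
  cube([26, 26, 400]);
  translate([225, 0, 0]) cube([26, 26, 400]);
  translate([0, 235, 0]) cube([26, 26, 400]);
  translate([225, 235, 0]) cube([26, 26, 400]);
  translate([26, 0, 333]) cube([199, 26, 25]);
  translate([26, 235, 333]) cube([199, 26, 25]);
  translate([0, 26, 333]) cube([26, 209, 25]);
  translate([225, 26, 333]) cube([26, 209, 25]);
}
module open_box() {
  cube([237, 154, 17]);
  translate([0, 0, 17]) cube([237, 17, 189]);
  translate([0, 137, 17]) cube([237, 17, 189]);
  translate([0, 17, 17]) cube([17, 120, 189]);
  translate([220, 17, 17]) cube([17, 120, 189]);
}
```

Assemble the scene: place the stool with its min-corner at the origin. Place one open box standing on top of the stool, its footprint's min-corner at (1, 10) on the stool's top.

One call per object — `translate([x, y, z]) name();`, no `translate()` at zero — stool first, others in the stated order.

stool();
translate([1, 10, 433]) open_box();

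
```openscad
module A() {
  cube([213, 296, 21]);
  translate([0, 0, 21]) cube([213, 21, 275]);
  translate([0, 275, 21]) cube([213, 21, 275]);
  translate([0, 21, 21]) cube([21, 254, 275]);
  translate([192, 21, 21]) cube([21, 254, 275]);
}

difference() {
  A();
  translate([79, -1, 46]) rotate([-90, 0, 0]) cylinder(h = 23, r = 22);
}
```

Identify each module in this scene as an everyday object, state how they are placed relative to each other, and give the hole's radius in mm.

A is an open box. The open box has a circular hole through its front wall. The hole's radius is 22 mm.

The subtracted cylinder has r = 22 mm.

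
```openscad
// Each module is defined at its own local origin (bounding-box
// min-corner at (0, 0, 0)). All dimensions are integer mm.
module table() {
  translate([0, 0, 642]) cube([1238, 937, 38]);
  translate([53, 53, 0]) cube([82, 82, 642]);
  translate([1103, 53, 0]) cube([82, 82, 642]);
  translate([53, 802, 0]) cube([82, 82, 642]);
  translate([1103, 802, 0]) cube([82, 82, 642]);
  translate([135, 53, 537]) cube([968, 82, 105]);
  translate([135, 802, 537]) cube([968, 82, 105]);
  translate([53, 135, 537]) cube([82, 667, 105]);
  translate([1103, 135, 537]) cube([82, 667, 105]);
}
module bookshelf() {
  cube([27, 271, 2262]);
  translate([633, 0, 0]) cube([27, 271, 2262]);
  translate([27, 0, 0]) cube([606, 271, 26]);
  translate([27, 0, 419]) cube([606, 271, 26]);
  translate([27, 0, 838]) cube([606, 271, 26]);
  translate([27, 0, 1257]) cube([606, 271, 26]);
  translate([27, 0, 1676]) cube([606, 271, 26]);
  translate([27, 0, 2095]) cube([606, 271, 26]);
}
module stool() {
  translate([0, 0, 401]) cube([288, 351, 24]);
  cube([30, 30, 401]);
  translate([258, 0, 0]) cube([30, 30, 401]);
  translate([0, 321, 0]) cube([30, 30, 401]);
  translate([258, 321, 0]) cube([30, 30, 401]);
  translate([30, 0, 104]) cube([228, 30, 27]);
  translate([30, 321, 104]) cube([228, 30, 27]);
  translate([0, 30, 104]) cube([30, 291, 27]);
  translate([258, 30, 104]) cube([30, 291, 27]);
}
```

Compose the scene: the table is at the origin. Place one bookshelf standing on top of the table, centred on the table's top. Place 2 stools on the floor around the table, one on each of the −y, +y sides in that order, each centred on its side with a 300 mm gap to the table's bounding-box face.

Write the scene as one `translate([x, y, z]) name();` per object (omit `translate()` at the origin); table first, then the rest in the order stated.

table();
translate([289, 333, 680]) bookshelf();
translate([475, -651, 0]) stool();
translate([475, 1237, 0]) stool();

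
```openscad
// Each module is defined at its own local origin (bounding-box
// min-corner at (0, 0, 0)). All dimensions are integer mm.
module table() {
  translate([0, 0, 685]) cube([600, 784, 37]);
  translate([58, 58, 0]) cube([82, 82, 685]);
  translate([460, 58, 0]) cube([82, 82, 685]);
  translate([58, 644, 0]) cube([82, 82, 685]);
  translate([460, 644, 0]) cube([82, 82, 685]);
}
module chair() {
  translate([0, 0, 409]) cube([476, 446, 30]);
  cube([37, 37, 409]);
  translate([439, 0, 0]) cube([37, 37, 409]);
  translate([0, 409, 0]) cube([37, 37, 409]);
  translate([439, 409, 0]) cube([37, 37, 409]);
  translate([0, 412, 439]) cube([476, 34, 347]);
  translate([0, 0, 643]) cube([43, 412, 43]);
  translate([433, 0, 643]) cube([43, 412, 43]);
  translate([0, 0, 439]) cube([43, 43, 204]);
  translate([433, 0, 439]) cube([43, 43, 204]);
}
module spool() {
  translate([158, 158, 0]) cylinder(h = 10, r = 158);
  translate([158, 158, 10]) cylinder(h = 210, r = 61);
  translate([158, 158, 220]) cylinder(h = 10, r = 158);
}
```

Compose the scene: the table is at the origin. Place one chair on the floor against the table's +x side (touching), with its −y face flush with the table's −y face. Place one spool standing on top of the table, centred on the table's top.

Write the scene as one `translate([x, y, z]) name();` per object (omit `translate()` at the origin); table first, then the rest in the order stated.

table();
translate([600, 0, 0]) chair();
translate([142, 234, 722]) spool();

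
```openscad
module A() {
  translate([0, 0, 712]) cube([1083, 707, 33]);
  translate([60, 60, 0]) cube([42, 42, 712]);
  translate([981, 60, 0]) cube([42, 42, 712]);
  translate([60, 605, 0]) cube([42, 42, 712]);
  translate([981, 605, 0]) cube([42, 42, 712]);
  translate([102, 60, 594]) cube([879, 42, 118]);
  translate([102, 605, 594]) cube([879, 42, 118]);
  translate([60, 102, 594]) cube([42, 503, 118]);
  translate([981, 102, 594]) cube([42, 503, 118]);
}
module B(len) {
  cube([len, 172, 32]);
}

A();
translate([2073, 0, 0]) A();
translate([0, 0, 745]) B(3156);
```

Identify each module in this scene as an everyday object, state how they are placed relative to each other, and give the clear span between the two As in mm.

Second table starts at x = 2073; first ends at x = 1083; clear span = 2073 − 1083 = 990 mm.

A is a table. B is a beam. A beam spans the tops of two tables. The clear span between the two tables is 990 mm.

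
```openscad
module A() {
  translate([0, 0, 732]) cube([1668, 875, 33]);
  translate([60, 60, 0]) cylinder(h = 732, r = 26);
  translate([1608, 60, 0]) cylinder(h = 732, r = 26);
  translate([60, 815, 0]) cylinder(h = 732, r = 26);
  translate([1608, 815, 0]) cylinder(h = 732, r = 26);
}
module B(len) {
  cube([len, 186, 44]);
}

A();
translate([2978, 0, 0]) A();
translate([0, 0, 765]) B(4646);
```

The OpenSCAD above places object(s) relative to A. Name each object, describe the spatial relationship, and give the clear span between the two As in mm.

A is a table. B is a beam. A beam spans the tops of two tables. The clear span between the two tables is 1310 mm.

Second table starts at x = 2978; first ends at x = 1668; clear span = 2978 − 1668 = 1310 mm.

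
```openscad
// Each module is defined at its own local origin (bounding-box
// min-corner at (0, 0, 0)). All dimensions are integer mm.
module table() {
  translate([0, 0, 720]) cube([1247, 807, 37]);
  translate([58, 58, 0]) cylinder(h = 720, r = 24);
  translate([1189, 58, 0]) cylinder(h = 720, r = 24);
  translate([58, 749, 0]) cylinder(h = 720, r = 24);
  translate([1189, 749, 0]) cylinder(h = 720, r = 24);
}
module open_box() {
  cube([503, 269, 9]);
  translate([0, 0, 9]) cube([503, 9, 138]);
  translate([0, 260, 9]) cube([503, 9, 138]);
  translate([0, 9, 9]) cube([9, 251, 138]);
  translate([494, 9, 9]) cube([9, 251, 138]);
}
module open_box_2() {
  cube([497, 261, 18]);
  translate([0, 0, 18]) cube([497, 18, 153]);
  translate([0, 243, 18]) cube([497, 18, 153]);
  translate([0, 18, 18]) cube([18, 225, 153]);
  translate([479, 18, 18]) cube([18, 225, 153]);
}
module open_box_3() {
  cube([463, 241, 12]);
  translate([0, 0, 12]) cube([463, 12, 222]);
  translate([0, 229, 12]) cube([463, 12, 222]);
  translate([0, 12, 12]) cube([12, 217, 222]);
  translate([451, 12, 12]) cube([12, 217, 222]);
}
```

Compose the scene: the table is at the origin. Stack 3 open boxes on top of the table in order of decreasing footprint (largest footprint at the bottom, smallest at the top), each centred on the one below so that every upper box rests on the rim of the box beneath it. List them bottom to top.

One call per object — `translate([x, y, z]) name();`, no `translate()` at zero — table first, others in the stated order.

table();
translate([372, 269, 757]) open_box();
translate([375, 273, 904]) open_box_2();
translate([392, 283, 1075]) open_box_3();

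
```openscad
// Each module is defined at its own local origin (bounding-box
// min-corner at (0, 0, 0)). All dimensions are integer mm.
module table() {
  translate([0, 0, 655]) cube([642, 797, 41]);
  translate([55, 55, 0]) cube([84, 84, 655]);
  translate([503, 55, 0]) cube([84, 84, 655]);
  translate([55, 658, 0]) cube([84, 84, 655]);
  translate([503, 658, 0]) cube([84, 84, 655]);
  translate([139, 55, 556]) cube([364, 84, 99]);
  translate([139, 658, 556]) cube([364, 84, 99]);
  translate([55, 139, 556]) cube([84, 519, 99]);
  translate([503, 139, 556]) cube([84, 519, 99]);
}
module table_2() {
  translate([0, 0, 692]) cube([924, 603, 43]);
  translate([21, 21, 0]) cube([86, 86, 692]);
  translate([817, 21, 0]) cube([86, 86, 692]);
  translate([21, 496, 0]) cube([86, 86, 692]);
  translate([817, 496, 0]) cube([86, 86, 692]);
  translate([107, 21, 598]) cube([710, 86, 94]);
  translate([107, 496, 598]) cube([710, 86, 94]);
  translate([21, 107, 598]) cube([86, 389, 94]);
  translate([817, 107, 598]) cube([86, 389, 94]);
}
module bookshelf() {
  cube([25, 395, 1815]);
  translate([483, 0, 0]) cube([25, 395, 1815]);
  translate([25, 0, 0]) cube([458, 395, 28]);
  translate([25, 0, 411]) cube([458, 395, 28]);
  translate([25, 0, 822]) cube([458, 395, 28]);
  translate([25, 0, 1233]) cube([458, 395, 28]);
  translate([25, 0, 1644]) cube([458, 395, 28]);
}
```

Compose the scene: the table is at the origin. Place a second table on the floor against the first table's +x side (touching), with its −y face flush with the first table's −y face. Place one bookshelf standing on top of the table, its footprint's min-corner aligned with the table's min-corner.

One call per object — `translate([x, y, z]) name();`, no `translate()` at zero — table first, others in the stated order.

table();
translate([642, 0, 0]) table_2();
translate([0, 0, 696]) bookshelf();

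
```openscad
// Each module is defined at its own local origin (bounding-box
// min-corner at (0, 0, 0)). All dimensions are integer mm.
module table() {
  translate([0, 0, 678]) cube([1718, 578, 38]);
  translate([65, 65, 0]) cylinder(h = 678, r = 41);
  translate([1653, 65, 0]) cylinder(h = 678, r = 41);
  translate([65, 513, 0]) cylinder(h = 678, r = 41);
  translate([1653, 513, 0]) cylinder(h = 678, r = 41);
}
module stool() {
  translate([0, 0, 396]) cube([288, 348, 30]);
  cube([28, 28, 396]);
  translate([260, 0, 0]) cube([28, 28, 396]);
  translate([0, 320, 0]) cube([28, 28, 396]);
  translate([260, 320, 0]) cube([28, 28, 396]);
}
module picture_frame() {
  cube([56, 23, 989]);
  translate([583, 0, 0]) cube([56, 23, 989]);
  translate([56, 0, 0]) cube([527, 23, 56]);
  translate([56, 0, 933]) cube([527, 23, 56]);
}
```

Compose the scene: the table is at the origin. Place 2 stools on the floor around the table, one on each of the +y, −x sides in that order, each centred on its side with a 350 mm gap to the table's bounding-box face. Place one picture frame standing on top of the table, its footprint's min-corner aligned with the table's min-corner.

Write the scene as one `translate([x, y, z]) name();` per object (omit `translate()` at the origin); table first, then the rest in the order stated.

table();
translate([715, 928, 0]) stool();
translate([-638, 115, 0]) stool();
translate([0, 0, 716]) picture_frame();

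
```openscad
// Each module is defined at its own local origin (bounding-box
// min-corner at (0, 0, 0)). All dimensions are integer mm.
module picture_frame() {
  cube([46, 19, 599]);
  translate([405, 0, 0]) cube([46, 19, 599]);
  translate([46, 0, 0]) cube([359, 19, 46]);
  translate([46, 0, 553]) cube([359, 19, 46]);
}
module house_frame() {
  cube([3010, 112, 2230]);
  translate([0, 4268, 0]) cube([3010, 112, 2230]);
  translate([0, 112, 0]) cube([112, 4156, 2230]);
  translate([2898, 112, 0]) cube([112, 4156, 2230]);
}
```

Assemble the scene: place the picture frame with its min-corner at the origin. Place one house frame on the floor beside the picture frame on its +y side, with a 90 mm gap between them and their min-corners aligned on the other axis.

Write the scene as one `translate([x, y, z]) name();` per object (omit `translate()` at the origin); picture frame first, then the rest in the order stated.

picture_frame();
translate([0, 109, 0]) house_frame();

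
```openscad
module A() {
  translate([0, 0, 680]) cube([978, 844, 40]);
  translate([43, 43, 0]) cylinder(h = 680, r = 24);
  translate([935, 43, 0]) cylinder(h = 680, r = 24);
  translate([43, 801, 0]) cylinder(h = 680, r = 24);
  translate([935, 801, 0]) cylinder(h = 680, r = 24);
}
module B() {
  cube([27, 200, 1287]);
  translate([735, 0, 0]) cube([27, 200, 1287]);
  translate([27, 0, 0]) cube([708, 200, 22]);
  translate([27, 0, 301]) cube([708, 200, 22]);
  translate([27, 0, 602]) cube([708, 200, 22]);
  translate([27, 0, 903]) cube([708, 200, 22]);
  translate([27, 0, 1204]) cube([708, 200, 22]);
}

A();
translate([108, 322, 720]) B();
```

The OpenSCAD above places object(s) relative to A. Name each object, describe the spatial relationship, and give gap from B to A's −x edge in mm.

The bookshelf's min-x is at 108; the table's min-x is 0; gap = 108 mm.

A is a table. B is a bookshelf. The bookshelf is on top of the table, centred. The gap from the bookshelf to the table's −x edge is 108 mm.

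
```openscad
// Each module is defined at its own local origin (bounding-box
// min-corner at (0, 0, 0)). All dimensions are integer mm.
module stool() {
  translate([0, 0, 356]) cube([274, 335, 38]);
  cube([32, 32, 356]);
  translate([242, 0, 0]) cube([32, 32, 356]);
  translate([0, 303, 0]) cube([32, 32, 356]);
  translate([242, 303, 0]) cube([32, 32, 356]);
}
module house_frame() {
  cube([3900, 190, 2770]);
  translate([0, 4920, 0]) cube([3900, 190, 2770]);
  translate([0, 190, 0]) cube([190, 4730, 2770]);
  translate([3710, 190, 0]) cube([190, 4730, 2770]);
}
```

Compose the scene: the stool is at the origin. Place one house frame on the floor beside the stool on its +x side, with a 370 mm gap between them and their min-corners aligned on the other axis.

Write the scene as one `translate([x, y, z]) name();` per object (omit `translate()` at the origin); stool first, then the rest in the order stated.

stool();
translate([644, 0, 0]) house_frame();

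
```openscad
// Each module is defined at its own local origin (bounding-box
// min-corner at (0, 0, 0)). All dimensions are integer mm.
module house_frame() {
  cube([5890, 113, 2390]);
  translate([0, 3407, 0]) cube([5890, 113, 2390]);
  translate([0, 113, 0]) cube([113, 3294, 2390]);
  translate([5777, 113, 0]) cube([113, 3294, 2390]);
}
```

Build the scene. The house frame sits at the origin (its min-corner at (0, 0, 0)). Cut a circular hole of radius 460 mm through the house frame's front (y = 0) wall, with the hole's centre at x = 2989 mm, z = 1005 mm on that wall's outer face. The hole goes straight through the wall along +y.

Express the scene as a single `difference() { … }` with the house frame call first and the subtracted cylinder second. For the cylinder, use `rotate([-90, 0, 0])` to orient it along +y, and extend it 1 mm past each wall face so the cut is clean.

difference() {
  house_frame();
  translate([2989, -1, 1005]) rotate([-90, 0, 0]) cylinder(h = 115, r = 460);
}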